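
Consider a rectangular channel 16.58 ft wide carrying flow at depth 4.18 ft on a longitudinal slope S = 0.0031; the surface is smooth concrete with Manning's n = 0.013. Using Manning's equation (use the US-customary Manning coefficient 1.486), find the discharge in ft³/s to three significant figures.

A = b·y = 16.58 × 4.18 = 69.30 ft²
P = b + 2y = 16.58 + 2×4.18 = 24.94 ft
R = A/P = 69.30/24.94 = 2.779 ft
Q = (1.486/n)·A·R^(2/3)·S^(1/2) = (1.486/0.013) × 69.30 × 2.779^(2/3) × 0.0031^(1/2) = 871.8 ft³/s

872 ft³/s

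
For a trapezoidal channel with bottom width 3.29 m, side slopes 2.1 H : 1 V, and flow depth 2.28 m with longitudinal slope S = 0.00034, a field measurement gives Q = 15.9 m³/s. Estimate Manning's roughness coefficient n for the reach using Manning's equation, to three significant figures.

A = (b + z·y)·y = (3.29 + 2.1×2.28)×2.28 = 18.42 m²
P = b + 2y√(1+z²) = 3.29 + 2×2.28×√(1+2.1²) = 13.90 m
R = A/P = 18.42/13.90 = 1.325 m
n = (1/Q)·A·R^(2/3)·S^(1/2) = (1/15.9) × 18.42 × 1.207 × 0.01844 = 0.02577

0.0258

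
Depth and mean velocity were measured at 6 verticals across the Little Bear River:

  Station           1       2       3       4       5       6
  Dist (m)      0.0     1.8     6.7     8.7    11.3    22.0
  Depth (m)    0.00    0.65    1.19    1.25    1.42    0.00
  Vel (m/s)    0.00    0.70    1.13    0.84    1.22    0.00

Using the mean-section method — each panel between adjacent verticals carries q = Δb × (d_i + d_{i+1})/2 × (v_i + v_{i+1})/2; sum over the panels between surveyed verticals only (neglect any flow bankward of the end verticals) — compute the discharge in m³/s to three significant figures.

14.9 m³/s

Panel 1-2: Δb = 1.8 m, d̄ = (0.00+0.65)/2 = 0.325, v̄ = (0.00+0.70)/2 = 0.35 → q = 1.8×0.325×0.35 = 0.2048 m³/s
Panel 2-3: Δb = 4.9 m, d̄ = (0.65+1.19)/2 = 0.92, v̄ = (0.70+1.13)/2 = 0.915 → q = 4.9×0.92×0.915 = 4.125 m³/s
Panel 3-4: Δb = 2 m, d̄ = (1.19+1.25)/2 = 1.22, v̄ = (1.13+0.84)/2 = 0.985 → q = 2×1.22×0.985 = 2.403 m³/s
Panel 4-5: Δb = 2.6 m, d̄ = (1.25+1.42)/2 = 1.335, v̄ = (0.84+1.22)/2 = 1.03 → q = 2.6×1.335×1.03 = 3.575 m³/s
Panel 5-6: Δb = 10.7 m, d̄ = (1.42+0.00)/2 = 0.71, v̄ = (1.22+0.00)/2 = 0.61 → q = 10.7×0.71×0.61 = 4.634 m³/s
Q = Σ q = 14.94 m³/s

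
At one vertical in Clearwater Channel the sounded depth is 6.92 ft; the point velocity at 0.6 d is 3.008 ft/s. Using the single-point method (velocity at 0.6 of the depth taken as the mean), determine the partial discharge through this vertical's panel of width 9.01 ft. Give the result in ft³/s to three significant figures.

188 ft³/s

v̄ = v₀.₆ = 3.008 ft/s
q = v̄ × d × w = 3.008 × 6.92 × 9.01 = 187.5 ft³/s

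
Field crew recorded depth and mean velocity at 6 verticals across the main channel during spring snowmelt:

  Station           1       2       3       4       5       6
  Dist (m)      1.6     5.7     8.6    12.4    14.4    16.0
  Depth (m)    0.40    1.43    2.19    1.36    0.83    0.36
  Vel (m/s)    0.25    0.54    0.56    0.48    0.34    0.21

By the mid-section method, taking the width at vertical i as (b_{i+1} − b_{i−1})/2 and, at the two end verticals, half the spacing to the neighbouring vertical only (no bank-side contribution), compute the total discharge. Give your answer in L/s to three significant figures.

w_1 = (5.7 − 1.6)/2 = 2.05 m; q_1 = 0.25 × 0.40 × 2.05 = 0.2050 m³/s
w_2 = (8.6 − 1.6)/2 = 3.5 m; q_2 = 0.54 × 1.43 × 3.5 = 2.703 m³/s
w_3 = (12.4 − 5.7)/2 = 3.35 m; q_3 = 0.56 × 2.19 × 3.35 = 4.108 m³/s
w_4 = (14.4 − 8.6)/2 = 2.9 m; q_4 = 0.48 × 1.36 × 2.9 = 1.893 m³/s
w_5 = (16.0 − 12.4)/2 = 1.8 m; q_5 = 0.34 × 0.83 × 1.8 = 0.5080 m³/s
w_6 = (16.0 − 14.4)/2 = 0.8 m; q_6 = 0.21 × 0.36 × 0.8 = 0.06048 m³/s
Q = Σ qᵢ = 9.478 m³/s
= 9.478 × 1000 = 9478 L/s

9480 L/s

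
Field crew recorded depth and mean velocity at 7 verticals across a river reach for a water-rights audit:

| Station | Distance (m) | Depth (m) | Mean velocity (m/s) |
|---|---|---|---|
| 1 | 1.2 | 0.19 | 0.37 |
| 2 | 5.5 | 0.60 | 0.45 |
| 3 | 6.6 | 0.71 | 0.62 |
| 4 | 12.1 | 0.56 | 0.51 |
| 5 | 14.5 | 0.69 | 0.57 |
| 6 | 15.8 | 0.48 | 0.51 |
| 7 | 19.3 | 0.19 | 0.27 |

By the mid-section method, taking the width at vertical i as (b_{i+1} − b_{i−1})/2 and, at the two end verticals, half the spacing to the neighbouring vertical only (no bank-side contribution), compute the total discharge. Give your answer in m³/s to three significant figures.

w_1 = (5.5 − 1.2)/2 = 2.15 m; q_1 = 0.37 × 0.19 × 2.15 = 0.1511 m³/s
w_2 = (6.6 − 1.2)/2 = 2.7 m; q_2 = 0.45 × 0.60 × 2.7 = 0.7290 m³/s
w_3 = (12.1 − 5.5)/2 = 3.3 m; q_3 = 0.62 × 0.71 × 3.3 = 1.453 m³/s
w_4 = (14.5 − 6.6)/2 = 3.95 m; q_4 = 0.51 × 0.56 × 3.95 = 1.128 m³/s
w_5 = (15.8 − 12.1)/2 = 1.85 m; q_5 = 0.57 × 0.69 × 1.85 = 0.7276 m³/s
w_6 = (19.3 − 14.5)/2 = 2.4 m; q_6 = 0.51 × 0.48 × 2.4 = 0.5875 m³/s
w_7 = (19.3 − 15.8)/2 = 1.75 m; q_7 = 0.27 × 0.19 × 1.75 = 0.08978 m³/s
Q = Σ qᵢ = 4.866 m³/s

4.87 m³/s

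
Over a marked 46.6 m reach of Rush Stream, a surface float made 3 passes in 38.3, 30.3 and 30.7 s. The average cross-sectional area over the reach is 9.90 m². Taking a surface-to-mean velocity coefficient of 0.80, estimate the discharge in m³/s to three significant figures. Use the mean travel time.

t̄ = (38.3 + 30.3 + 30.7) / 3 = 33.1 s
v_surface = L / t̄ = 46.6 / 33.1 = 1.408 m/s
v_mean = 0.80 × 1.408 = 1.126 m/s
Q = A × v_mean = 9.90 × 1.126 = 11.15 m³/s

11.2 m³/s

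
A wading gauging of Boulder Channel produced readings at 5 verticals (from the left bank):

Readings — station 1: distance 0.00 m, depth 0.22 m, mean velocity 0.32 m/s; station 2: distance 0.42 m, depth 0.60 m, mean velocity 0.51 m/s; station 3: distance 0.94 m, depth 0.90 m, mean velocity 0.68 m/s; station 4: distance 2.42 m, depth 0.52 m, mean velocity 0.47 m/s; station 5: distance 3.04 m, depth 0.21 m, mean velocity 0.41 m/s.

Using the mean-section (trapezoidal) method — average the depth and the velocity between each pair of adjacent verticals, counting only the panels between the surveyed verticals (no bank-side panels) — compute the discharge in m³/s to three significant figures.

1.01 m³/s

Panel 1-2: Δb = 0.42 m, d̄ = (0.22+0.60)/2 = 0.41, v̄ = (0.32+0.51)/2 = 0.415 → q = 0.42×0.41×0.415 = 0.07146 m³/s
Panel 2-3: Δb = 0.52 m, d̄ = (0.60+0.90)/2 = 0.75, v̄ = (0.51+0.68)/2 = 0.595 → q = 0.52×0.75×0.595 = 0.2321 m³/s
Panel 3-4: Δb = 1.48 m, d̄ = (0.90+0.52)/2 = 0.71, v̄ = (0.68+0.47)/2 = 0.575 → q = 1.48×0.71×0.575 = 0.6042 m³/s
Panel 4-5: Δb = 0.62 m, d̄ = (0.52+0.21)/2 = 0.365, v̄ = (0.47+0.41)/2 = 0.44 → q = 0.62×0.365×0.44 = 0.09957 m³/s
Q = Σ q = 1.007 m³/s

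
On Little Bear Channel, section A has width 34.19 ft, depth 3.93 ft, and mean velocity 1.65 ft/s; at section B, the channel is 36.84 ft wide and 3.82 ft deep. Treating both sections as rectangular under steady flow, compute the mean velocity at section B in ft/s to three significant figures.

Q = A₁V₁ = (34.19×3.93) × 1.65 = 221.7 ft³/s
A₂ = 36.84 × 3.82 = 140.7 ft²
V₂ = Q/A₂ = 221.7/140.7 = 1.575 ft/s

1.58 ft/s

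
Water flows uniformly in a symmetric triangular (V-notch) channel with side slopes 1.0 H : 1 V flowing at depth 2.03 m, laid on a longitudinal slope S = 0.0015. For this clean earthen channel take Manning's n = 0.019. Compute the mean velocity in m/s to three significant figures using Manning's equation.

A = z·y² = 1.0×2.03² = 4.121 m²
P = 2y√(1+z²) = 2×2.03×√(1+1.0²) = 5.742 m
R = A/P = 4.121/5.742 = 0.7177 m
Q = (1/n)·A·R^(2/3)·S^(1/2) = (1/0.019) × 4.121 × 0.7177^(2/3) × 0.0015^(1/2) = 6.734 m³/s
V = Q/A = 6.734/4.121 = 1.634 m/s

1.63 m/s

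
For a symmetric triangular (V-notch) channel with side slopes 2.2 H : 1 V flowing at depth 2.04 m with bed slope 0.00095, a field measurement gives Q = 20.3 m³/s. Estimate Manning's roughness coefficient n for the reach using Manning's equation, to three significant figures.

0.0132

A = z·y² = 2.2×2.04² = 9.156 m²
P = 2y√(1+z²) = 2×2.04×√(1+2.2²) = 9.860 m
R = A/P = 9.156/9.860 = 0.9286 m
n = (1/Q)·A·R^(2/3)·S^(1/2) = (1/20.3) × 9.156 × 0.9518 × 0.03082 = 0.01323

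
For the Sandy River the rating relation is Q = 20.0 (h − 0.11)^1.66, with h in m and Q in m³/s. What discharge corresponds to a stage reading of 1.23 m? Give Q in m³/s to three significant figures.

Q = 20.0 × (1.23 − 0.11)^1.66 = 20.0 × 1.12^1.66 = 24.14 m³/s

24.1 m³/s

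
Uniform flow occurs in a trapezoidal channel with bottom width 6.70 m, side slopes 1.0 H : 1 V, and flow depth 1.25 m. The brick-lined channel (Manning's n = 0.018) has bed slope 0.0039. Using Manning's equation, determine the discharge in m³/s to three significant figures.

A = (b + z·y)·y = (6.70 + 1.0×1.25)×1.25 = 9.938 m²
P = b + 2y√(1+z²) = 6.70 + 2×1.25×√(1+1.0²) = 10.24 m
R = A/P = 9.938/10.24 = 0.9709 m
Q = (1/n)·A·R^(2/3)·S^(1/2) = (1/0.018) × 9.938 × 0.9709^(2/3) × 0.0039^(1/2) = 33.81 m³/s

33.8 m³/s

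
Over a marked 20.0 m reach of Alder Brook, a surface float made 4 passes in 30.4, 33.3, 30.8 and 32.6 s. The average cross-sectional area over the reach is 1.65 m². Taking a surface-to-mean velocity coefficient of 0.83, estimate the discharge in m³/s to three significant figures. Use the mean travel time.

t̄ = (30.4 + 33.3 + 30.8 + 32.6) / 4 = 31.775 s
v_surface = L / t̄ = 20.0 / 31.775 = 0.6294 m/s
v_mean = 0.83 × 0.6294 = 0.5224 m/s
Q = A × v_mean = 1.65 × 0.5224 = 0.8620 m³/s

0.862 m³/s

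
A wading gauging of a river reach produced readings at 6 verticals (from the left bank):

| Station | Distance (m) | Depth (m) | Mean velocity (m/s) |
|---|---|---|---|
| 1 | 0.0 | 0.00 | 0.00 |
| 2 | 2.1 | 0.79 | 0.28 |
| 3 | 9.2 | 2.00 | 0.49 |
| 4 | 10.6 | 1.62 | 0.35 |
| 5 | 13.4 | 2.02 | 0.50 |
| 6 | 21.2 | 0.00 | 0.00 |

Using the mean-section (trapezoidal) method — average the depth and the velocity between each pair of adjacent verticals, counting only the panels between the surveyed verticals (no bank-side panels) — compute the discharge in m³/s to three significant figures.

9.13 m³/s

Panel 1-2: Δb = 2.1 m, d̄ = (0.00+0.79)/2 = 0.395, v̄ = (0.00+0.28)/2 = 0.14 → q = 2.1×0.395×0.14 = 0.1161 m³/s
Panel 2-3: Δb = 7.1 m, d̄ = (0.79+2.00)/2 = 1.395, v̄ = (0.28+0.49)/2 = 0.385 → q = 7.1×1.395×0.385 = 3.813 m³/s
Panel 3-4: Δb = 1.4 m, d̄ = (2.00+1.62)/2 = 1.81, v̄ = (0.49+0.35)/2 = 0.42 → q = 1.4×1.81×0.42 = 1.064 m³/s
Panel 4-5: Δb = 2.8 m, d̄ = (1.62+2.02)/2 = 1.82, v̄ = (0.35+0.50)/2 = 0.425 → q = 2.8×1.82×0.425 = 2.166 m³/s
Panel 5-6: Δb = 7.8 m, d̄ = (2.02+0.00)/2 = 1.01, v̄ = (0.50+0.00)/2 = 0.25 → q = 7.8×1.01×0.25 = 1.970 m³/s
Q = Σ q = 9.129 m³/s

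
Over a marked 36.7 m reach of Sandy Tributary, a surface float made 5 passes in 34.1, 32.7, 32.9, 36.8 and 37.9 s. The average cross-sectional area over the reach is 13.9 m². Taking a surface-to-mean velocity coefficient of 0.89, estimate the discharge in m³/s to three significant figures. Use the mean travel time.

t̄ = (34.1 + 32.7 + 32.9 + 36.8 + 37.9) / 5 = 34.88 s
v_surface = L / t̄ = 36.7 / 34.88 = 1.052 m/s
v_mean = 0.89 × 1.052 = 0.9364 m/s
Q = A × v_mean = 13.9 × 0.9364 = 13.02 m³/s

13.0 m³/s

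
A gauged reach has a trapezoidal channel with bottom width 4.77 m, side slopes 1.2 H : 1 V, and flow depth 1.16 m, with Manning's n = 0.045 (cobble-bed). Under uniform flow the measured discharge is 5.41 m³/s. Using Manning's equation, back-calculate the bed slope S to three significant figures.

0.00144

A = (b + z·y)·y = (4.77 + 1.2×1.16)×1.16 = 7.148 m²
P = b + 2y√(1+z²) = 4.77 + 2×1.16×√(1+1.2²) = 8.394 m
R = A/P = 7.148/8.394 = 0.8516 m
S = (Q·n / (1·A·R^(2/3)))² = (5.41×0.045 / (1×7.148×0.8984))² = 0.001437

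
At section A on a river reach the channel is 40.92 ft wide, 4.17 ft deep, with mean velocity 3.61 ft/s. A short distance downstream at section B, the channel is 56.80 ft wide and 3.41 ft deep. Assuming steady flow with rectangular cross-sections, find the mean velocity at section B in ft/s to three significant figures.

Q = A₁V₁ = (40.92×4.17) × 3.61 = 616.0 ft³/s
A₂ = 56.80 × 3.41 = 193.7 ft²
V₂ = Q/A₂ = 616.0/193.7 = 3.180 ft/s

3.18 ft/s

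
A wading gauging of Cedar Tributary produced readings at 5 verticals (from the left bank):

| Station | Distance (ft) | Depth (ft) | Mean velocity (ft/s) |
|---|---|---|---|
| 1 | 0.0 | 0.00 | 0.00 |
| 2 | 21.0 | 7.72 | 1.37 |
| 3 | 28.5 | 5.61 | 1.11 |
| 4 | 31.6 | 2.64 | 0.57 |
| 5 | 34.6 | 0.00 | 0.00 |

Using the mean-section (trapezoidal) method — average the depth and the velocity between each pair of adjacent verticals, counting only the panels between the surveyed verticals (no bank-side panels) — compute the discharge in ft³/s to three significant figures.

129 ft³/s

Panel 1-2: Δb = 21 ft, d̄ = (0.00+7.72)/2 = 3.86, v̄ = (0.00+1.37)/2 = 0.685 → q = 21×3.86×0.685 = 55.53 ft³/s
Panel 2-3: Δb = 7.5 ft, d̄ = (7.72+5.61)/2 = 6.665, v̄ = (1.37+1.11)/2 = 1.24 → q = 7.5×6.665×1.24 = 61.98 ft³/s
Panel 3-4: Δb = 3.1 ft, d̄ = (5.61+2.64)/2 = 4.125, v̄ = (1.11+0.57)/2 = 0.84 → q = 3.1×4.125×0.84 = 10.74 ft³/s
Panel 4-5: Δb = 3 ft, d̄ = (2.64+0.00)/2 = 1.32, v̄ = (0.57+0.00)/2 = 0.285 → q = 3×1.32×0.285 = 1.129 ft³/s
Q = Σ q = 129.4 ft³/s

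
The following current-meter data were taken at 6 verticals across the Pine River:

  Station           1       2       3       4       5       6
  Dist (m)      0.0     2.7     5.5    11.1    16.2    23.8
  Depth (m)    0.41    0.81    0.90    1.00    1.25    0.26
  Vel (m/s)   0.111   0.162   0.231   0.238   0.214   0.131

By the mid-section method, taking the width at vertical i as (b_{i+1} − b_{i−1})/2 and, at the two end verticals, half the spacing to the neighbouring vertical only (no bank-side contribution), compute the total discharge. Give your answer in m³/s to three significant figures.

w_1 = (2.7 − 0.0)/2 = 1.35 m; q_1 = 0.111 × 0.41 × 1.35 = 0.06144 m³/s
w_2 = (5.5 − 0.0)/2 = 2.75 m; q_2 = 0.162 × 0.81 × 2.75 = 0.3609 m³/s
w_3 = (11.1 − 2.7)/2 = 4.2 m; q_3 = 0.231 × 0.90 × 4.2 = 0.8732 m³/s
w_4 = (16.2 − 5.5)/2 = 5.35 m; q_4 = 0.238 × 1.00 × 5.35 = 1.273 m³/s
w_5 = (23.8 − 11.1)/2 = 6.35 m; q_5 = 0.214 × 1.25 × 6.35 = 1.699 m³/s
w_6 = (23.8 − 16.2)/2 = 3.8 m; q_6 = 0.131 × 0.26 × 3.8 = 0.1294 m³/s
Q = Σ qᵢ = 4.397 m³/s

4.40 m³/s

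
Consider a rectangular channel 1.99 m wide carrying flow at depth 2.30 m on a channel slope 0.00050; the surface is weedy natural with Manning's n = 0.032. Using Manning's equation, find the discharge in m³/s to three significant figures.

2.51 m³/s

A = b·y = 1.99 × 2.30 = 4.577 m²
P = b + 2y = 1.99 + 2×2.30 = 6.590 m
R = A/P = 4.577/6.590 = 0.6945 m
Q = (1/n)·A·R^(2/3)·S^(1/2) = (1/0.032) × 4.577 × 0.6945^(2/3) × 0.00050^(1/2) = 2.508 m³/s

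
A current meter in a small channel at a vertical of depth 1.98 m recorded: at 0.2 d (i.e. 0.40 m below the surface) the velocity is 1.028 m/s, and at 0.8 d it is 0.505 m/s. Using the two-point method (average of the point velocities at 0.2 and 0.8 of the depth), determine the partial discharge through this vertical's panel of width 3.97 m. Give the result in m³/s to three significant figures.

6.03 m³/s

v̄ = (1.028 + 0.505) / 2 = 0.7665 m/s
q = v̄ × d × w = 0.7665 × 1.98 × 3.97 = 6.025 m³/s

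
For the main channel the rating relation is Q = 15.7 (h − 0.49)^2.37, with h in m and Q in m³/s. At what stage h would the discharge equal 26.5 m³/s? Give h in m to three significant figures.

1.74 m

h − h₀ = (Q/C)^(1/b) = (26.5/15.7)^(1/2.37) = 1.247 m
h = 0.49 + 1.247 = 1.737 m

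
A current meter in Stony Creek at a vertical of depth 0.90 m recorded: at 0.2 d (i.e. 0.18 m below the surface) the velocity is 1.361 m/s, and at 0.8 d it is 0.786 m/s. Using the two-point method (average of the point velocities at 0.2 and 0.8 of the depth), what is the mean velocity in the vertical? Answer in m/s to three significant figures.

v̄ = (1.361 + 0.786) / 2 = 1.074 m/s

1.07 m/s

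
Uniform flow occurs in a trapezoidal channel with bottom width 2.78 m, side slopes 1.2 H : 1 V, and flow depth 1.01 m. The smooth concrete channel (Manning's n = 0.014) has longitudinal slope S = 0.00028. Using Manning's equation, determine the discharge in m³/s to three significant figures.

A = (b + z·y)·y = (2.78 + 1.2×1.01)×1.01 = 4.032 m²
P = b + 2y√(1+z²) = 2.78 + 2×1.01×√(1+1.2²) = 5.935 m
R = A/P = 4.032/5.935 = 0.6793 m
Q = (1/n)·A·R^(2/3)·S^(1/2) = (1/0.014) × 4.032 × 0.6793^(2/3) × 0.00028^(1/2) = 3.724 m³/s

3.72 m³/s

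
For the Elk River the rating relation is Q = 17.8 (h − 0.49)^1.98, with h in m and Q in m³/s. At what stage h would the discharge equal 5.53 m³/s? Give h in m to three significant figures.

h − h₀ = (Q/C)^(1/b) = (5.53/17.8)^(1/1.98) = 0.5541 m
h = 0.49 + 0.5541 = 1.044 m

1.04 m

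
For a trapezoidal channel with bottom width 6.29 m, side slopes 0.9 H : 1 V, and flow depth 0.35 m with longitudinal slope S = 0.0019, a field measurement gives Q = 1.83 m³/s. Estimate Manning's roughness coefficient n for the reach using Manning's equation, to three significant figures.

0.0257

A = (b + z·y)·y = (6.29 + 0.9×0.35)×0.35 = 2.312 m²
P = b + 2y√(1+z²) = 6.29 + 2×0.35×√(1+0.9²) = 7.232 m
R = A/P = 2.312/7.232 = 0.3197 m
n = (1/Q)·A·R^(2/3)·S^(1/2) = (1/1.83) × 2.312 × 0.4675 × 0.04359 = 0.02574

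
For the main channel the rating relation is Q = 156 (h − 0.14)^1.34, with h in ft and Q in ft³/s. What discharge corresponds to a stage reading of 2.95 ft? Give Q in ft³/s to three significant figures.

Q = 156 × (2.95 − 0.14)^1.34 = 156 × 2.81^1.34 = 622.9 ft³/s

623 ft³/s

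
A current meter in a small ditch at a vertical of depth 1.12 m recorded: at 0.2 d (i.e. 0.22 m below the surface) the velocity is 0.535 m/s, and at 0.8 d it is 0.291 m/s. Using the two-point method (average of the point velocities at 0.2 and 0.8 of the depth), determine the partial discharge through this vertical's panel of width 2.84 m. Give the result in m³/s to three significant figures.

1.31 m³/s

v̄ = (0.535 + 0.291) / 2 = 0.4130 m/s
q = v̄ × d × w = 0.4130 × 1.12 × 2.84 = 1.314 m³/s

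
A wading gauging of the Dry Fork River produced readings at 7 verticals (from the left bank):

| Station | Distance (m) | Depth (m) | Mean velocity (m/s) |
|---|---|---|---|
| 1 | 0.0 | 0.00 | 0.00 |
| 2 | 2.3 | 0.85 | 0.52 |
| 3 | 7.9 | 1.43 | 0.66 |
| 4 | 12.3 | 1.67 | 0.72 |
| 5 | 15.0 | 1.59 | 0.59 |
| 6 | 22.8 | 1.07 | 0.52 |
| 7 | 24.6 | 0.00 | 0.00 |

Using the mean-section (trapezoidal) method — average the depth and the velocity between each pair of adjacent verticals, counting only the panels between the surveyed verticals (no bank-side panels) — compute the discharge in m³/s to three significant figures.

Panel 1-2: Δb = 2.3 m, d̄ = (0.00+0.85)/2 = 0.425, v̄ = (0.00+0.52)/2 = 0.26 → q = 2.3×0.425×0.26 = 0.2542 m³/s
Panel 2-3: Δb = 5.6 m, d̄ = (0.85+1.43)/2 = 1.14, v̄ = (0.52+0.66)/2 = 0.59 → q = 5.6×1.14×0.59 = 3.767 m³/s
Panel 3-4: Δb = 4.4 m, d̄ = (1.43+1.67)/2 = 1.55, v̄ = (0.66+0.72)/2 = 0.69 → q = 4.4×1.55×0.69 = 4.706 m³/s
Panel 4-5: Δb = 2.7 m, d̄ = (1.67+1.59)/2 = 1.63, v̄ = (0.72+0.59)/2 = 0.655 → q = 2.7×1.63×0.655 = 2.883 m³/s
Panel 5-6: Δb = 7.8 m, d̄ = (1.59+1.07)/2 = 1.33, v̄ = (0.59+0.52)/2 = 0.555 → q = 7.8×1.33×0.555 = 5.758 m³/s
Panel 6-7: Δb = 1.8 m, d̄ = (1.07+0.00)/2 = 0.535, v̄ = (0.52+0.00)/2 = 0.26 → q = 1.8×0.535×0.26 = 0.2504 m³/s
Q = Σ q = 17.62 m³/s

17.6 m³/s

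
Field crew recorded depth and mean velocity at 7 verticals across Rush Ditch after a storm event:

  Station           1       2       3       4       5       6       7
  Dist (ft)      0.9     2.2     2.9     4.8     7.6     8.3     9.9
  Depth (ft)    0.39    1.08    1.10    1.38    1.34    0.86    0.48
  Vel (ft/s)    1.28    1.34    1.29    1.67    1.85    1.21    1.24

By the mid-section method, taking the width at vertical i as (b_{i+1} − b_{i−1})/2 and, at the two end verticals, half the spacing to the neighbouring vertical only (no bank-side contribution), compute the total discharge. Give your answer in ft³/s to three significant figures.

15.0 ft³/s

w_1 = (2.2 − 0.9)/2 = 0.65 ft; q_1 = 1.28 × 0.39 × 0.65 = 0.3245 ft³/s
w_2 = (2.9 − 0.9)/2 = 1 ft; q_2 = 1.34 × 1.08 × 1 = 1.447 ft³/s
w_3 = (4.8 − 2.2)/2 = 1.3 ft; q_3 = 1.29 × 1.10 × 1.3 = 1.845 ft³/s
w_4 = (7.6 − 2.9)/2 = 2.35 ft; q_4 = 1.67 × 1.38 × 2.35 = 5.416 ft³/s
w_5 = (8.3 − 4.8)/2 = 1.75 ft; q_5 = 1.85 × 1.34 × 1.75 = 4.338 ft³/s
w_6 = (9.9 − 7.6)/2 = 1.15 ft; q_6 = 1.21 × 0.86 × 1.15 = 1.197 ft³/s
w_7 = (9.9 − 8.3)/2 = 0.8 ft; q_7 = 1.24 × 0.48 × 0.8 = 0.4762 ft³/s
Q = Σ qᵢ = 15.04 ft³/s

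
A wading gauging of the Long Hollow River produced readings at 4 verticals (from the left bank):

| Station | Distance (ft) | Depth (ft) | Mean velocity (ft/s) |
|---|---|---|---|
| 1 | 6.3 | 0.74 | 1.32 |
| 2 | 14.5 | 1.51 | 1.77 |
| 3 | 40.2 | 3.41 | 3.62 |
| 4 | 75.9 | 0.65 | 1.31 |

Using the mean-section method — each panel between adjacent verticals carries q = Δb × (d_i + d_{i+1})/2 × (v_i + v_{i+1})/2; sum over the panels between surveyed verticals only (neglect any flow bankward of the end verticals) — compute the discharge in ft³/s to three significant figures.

Panel 1-2: Δb = 8.2 ft, d̄ = (0.74+1.51)/2 = 1.125, v̄ = (1.32+1.77)/2 = 1.545 → q = 8.2×1.125×1.545 = 14.25 ft³/s
Panel 2-3: Δb = 25.7 ft, d̄ = (1.51+3.41)/2 = 2.46, v̄ = (1.77+3.62)/2 = 2.695 → q = 25.7×2.46×2.695 = 170.4 ft³/s
Panel 3-4: Δb = 35.7 ft, d̄ = (3.41+0.65)/2 = 2.03, v̄ = (3.62+1.31)/2 = 2.465 → q = 35.7×2.03×2.465 = 178.6 ft³/s
Q = Σ q = 363.3 ft³/s

363 ft³/s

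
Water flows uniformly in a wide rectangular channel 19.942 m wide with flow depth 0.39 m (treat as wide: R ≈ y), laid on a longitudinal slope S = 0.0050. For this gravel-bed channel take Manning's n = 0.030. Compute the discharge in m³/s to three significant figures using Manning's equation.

9.79 m³/s

A = b·y = 19.942 × 0.39 = 7.777 m²
Wide channel: R ≈ y = 0.39 m
Q = (1/n)·A·R^(2/3)·S^(1/2) = (1/0.030) × 7.777 × 0.3900^(2/3) × 0.0050^(1/2) = 9.785 m³/s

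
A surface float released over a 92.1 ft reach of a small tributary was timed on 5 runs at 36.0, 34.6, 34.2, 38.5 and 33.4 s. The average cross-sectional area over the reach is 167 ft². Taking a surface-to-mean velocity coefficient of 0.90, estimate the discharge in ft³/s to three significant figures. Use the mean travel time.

t̄ = (36.0 + 34.6 + 34.2 + 38.5 + 33.4) / 5 = 35.34 s
v_surface = L / t̄ = 92.1 / 35.34 = 2.606 ft/s
v_mean = 0.90 × 2.606 = 2.346 ft/s
Q = A × v_mean = 167 × 2.346 = 391.7 ft³/s

392 ft³/s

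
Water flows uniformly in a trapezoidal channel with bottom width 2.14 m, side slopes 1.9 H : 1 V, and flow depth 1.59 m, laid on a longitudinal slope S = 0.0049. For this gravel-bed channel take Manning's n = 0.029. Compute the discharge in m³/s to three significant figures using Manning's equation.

A = (b + z·y)·y = (2.14 + 1.9×1.59)×1.59 = 8.206 m²
P = b + 2y√(1+z²) = 2.14 + 2×1.59×√(1+1.9²) = 8.968 m
R = A/P = 8.206/8.968 = 0.9151 m
Q = (1/n)·A·R^(2/3)·S^(1/2) = (1/0.029) × 8.206 × 0.9151^(2/3) × 0.0049^(1/2) = 18.67 m³/s

18.7 m³/s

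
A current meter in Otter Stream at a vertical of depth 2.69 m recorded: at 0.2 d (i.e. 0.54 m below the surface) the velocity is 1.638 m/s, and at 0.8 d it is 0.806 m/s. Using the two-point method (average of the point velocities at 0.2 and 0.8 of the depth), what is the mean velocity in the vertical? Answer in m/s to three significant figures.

v̄ = (1.638 + 0.806) / 2 = 1.222 m/s

1.22 m/s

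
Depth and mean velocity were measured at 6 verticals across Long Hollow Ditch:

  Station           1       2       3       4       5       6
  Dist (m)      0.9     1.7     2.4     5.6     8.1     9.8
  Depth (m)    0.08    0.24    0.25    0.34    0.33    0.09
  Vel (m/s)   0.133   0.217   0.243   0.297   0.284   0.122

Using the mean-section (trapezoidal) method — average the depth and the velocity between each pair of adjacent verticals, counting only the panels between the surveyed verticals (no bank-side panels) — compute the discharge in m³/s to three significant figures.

Panel 1-2: Δb = 0.8 m, d̄ = (0.08+0.24)/2 = 0.16, v̄ = (0.133+0.217)/2 = 0.175 → q = 0.8×0.16×0.175 = 0.02240 m³/s
Panel 2-3: Δb = 0.7 m, d̄ = (0.24+0.25)/2 = 0.245, v̄ = (0.217+0.243)/2 = 0.23 → q = 0.7×0.245×0.23 = 0.03945 m³/s
Panel 3-4: Δb = 3.2 m, d̄ = (0.25+0.34)/2 = 0.295, v̄ = (0.243+0.297)/2 = 0.27 → q = 3.2×0.295×0.27 = 0.2549 m³/s
Panel 4-5: Δb = 2.5 m, d̄ = (0.34+0.33)/2 = 0.335, v̄ = (0.297+0.284)/2 = 0.2905 → q = 2.5×0.335×0.2905 = 0.2433 m³/s
Panel 5-6: Δb = 1.7 m, d̄ = (0.33+0.09)/2 = 0.21, v̄ = (0.284+0.122)/2 = 0.203 → q = 1.7×0.21×0.203 = 0.07247 m³/s
Q = Σ q = 0.6325 m³/s

0.632 m³/s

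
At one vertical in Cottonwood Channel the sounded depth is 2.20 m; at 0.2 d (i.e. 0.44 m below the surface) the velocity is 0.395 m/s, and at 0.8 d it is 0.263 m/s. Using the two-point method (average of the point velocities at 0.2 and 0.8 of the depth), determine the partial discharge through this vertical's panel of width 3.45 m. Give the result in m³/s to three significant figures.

2.50 m³/s

v̄ = (0.395 + 0.263) / 2 = 0.3290 m/s
q = v̄ × d × w = 0.3290 × 2.20 × 3.45 = 2.497 m³/s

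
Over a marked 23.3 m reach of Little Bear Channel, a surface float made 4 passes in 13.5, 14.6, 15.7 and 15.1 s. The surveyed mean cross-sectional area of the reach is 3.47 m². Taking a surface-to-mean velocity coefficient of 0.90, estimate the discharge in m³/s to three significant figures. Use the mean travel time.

4.94 m³/s

t̄ = (13.5 + 14.6 + 15.7 + 15.1) / 4 = 14.725 s
v_surface = L / t̄ = 23.3 / 14.725 = 1.582 m/s
v_mean = 0.90 × 1.582 = 1.424 m/s
Q = A × v_mean = 3.47 × 1.424 = 4.942 m³/s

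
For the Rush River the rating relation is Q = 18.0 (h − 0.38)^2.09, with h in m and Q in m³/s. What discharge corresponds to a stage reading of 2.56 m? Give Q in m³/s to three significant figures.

Q = 18.0 × (2.56 − 0.38)^2.09 = 18.0 × 2.18^2.09 = 91.76 m³/s

91.8 m³/s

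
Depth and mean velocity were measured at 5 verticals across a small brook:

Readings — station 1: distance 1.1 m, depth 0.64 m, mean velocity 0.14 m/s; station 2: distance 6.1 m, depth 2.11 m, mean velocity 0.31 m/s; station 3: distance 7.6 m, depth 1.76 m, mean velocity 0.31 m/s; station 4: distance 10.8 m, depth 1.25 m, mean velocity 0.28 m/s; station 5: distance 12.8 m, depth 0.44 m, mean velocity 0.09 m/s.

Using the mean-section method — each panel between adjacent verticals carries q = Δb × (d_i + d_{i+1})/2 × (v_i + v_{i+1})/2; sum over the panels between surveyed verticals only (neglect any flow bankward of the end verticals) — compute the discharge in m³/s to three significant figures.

Panel 1-2: Δb = 5 m, d̄ = (0.64+2.11)/2 = 1.375, v̄ = (0.14+0.31)/2 = 0.225 → q = 5×1.375×0.225 = 1.547 m³/s
Panel 2-3: Δb = 1.5 m, d̄ = (2.11+1.76)/2 = 1.935, v̄ = (0.31+0.31)/2 = 0.31 → q = 1.5×1.935×0.31 = 0.8998 m³/s
Panel 3-4: Δb = 3.2 m, d̄ = (1.76+1.25)/2 = 1.505, v̄ = (0.31+0.28)/2 = 0.295 → q = 3.2×1.505×0.295 = 1.421 m³/s
Panel 4-5: Δb = 2 m, d̄ = (1.25+0.44)/2 = 0.845, v̄ = (0.28+0.09)/2 = 0.185 → q = 2×0.845×0.185 = 0.3127 m³/s
Q = Σ q = 4.180 m³/s

4.18 m³/s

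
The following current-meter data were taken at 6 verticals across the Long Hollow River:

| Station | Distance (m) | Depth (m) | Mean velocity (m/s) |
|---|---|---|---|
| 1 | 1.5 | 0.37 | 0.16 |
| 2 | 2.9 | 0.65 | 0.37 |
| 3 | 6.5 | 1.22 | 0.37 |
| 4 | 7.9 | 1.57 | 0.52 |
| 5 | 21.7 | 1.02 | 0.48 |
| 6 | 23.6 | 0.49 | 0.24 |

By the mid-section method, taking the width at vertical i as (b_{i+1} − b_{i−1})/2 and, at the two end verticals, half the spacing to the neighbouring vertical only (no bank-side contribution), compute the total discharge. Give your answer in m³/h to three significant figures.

w_1 = (2.9 − 1.5)/2 = 0.7 m; q_1 = 0.16 × 0.37 × 0.7 = 0.04144 m³/s
w_2 = (6.5 − 1.5)/2 = 2.5 m; q_2 = 0.37 × 0.65 × 2.5 = 0.6013 m³/s
w_3 = (7.9 − 2.9)/2 = 2.5 m; q_3 = 0.37 × 1.22 × 2.5 = 1.129 m³/s
w_4 = (21.7 − 6.5)/2 = 7.6 m; q_4 = 0.52 × 1.57 × 7.6 = 6.205 m³/s
w_5 = (23.6 − 7.9)/2 = 7.85 m; q_5 = 0.48 × 1.02 × 7.85 = 3.843 m³/s
w_6 = (23.6 − 21.7)/2 = 0.95 m; q_6 = 0.24 × 0.49 × 0.95 = 0.1117 m³/s
Q = Σ qᵢ = 11.93 m³/s
= 11.93 × 3600 = 42950 m³/h

43000 m³/h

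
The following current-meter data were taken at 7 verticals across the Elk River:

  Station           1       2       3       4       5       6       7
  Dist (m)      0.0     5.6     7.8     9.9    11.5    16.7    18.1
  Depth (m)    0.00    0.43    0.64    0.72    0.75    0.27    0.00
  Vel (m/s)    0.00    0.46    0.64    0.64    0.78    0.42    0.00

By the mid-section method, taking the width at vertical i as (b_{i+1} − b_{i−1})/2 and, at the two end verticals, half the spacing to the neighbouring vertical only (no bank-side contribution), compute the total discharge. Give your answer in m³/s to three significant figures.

w_2 = (7.8 − 0.0)/2 = 3.9 m; q_2 = 0.46 × 0.43 × 3.9 = 0.7714 m³/s
w_3 = (9.9 − 5.6)/2 = 2.15 m; q_3 = 0.64 × 0.64 × 2.15 = 0.8806 m³/s
w_4 = (11.5 − 7.8)/2 = 1.85 m; q_4 = 0.64 × 0.72 × 1.85 = 0.8525 m³/s
w_5 = (16.7 − 9.9)/2 = 3.4 m; q_5 = 0.78 × 0.75 × 3.4 = 1.989 m³/s
w_6 = (18.1 − 11.5)/2 = 3.3 m; q_6 = 0.42 × 0.27 × 3.3 = 0.3742 m³/s
Stations 1, 7 contribute zero (depth or velocity is 0).
Q = Σ qᵢ = 4.868 m³/s

4.87 m³/s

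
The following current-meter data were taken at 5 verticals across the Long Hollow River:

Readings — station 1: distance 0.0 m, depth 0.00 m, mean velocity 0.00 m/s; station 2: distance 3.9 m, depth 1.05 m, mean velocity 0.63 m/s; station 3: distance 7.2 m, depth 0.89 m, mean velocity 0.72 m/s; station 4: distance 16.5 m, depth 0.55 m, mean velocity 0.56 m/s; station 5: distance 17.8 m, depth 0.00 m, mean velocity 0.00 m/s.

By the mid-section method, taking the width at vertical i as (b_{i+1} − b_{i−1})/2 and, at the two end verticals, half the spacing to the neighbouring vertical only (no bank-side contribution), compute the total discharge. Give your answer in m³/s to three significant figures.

w_2 = (7.2 − 0.0)/2 = 3.6 m; q_2 = 0.63 × 1.05 × 3.6 = 2.381 m³/s
w_3 = (16.5 − 3.9)/2 = 6.3 m; q_3 = 0.72 × 0.89 × 6.3 = 4.037 m³/s
w_4 = (17.8 − 7.2)/2 = 5.3 m; q_4 = 0.56 × 0.55 × 5.3 = 1.632 m³/s
Stations 1, 5 contribute zero (depth or velocity is 0).
Q = Σ qᵢ = 8.051 m³/s

8.05 m³/s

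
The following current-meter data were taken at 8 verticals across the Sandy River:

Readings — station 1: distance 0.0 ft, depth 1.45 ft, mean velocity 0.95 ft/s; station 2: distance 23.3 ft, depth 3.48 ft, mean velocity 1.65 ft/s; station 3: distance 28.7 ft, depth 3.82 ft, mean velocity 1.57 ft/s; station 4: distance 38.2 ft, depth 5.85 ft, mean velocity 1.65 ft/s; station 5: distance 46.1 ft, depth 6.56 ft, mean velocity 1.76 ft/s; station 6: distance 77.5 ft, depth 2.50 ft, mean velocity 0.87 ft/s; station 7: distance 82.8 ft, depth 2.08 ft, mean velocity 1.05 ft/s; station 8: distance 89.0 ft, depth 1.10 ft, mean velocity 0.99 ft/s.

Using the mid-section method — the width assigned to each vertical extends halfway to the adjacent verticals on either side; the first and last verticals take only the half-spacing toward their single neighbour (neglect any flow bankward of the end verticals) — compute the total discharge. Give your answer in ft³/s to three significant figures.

w_1 = (23.3 − 0.0)/2 = 11.65 ft; q_1 = 0.95 × 1.45 × 11.65 = 16.05 ft³/s
w_2 = (28.7 − 0.0)/2 = 14.35 ft; q_2 = 1.65 × 3.48 × 14.35 = 82.40 ft³/s
w_3 = (38.2 − 23.3)/2 = 7.45 ft; q_3 = 1.57 × 3.82 × 7.45 = 44.68 ft³/s
w_4 = (46.1 − 28.7)/2 = 8.7 ft; q_4 = 1.65 × 5.85 × 8.7 = 83.98 ft³/s
w_5 = (77.5 − 38.2)/2 = 19.65 ft; q_5 = 1.76 × 6.56 × 19.65 = 226.9 ft³/s
w_6 = (82.8 − 46.1)/2 = 18.35 ft; q_6 = 0.87 × 2.50 × 18.35 = 39.91 ft³/s
w_7 = (89.0 − 77.5)/2 = 5.75 ft; q_7 = 1.05 × 2.08 × 5.75 = 12.56 ft³/s
w_8 = (89.0 − 82.8)/2 = 3.1 ft; q_8 = 0.99 × 1.10 × 3.1 = 3.376 ft³/s
Q = Σ qᵢ = 509.8 ft³/s

510 ft³/s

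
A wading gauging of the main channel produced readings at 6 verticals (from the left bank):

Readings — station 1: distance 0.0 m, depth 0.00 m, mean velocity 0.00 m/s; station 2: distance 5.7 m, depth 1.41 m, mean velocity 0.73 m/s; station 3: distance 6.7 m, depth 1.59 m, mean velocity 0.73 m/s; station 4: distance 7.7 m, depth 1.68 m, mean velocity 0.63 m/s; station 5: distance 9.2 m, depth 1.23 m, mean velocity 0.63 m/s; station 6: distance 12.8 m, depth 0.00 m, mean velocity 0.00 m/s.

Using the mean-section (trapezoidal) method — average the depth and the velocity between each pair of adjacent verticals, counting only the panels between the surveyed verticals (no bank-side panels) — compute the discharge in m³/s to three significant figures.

Panel 1-2: Δb = 5.7 m, d̄ = (0.00+1.41)/2 = 0.705, v̄ = (0.00+0.73)/2 = 0.365 → q = 5.7×0.705×0.365 = 1.467 m³/s
Panel 2-3: Δb = 1 m, d̄ = (1.41+1.59)/2 = 1.5, v̄ = (0.73+0.73)/2 = 0.73 → q = 1×1.5×0.73 = 1.095 m³/s
Panel 3-4: Δb = 1 m, d̄ = (1.59+1.68)/2 = 1.635, v̄ = (0.73+0.63)/2 = 0.68 → q = 1×1.635×0.68 = 1.112 m³/s
Panel 4-5: Δb = 1.5 m, d̄ = (1.68+1.23)/2 = 1.455, v̄ = (0.63+0.63)/2 = 0.63 → q = 1.5×1.455×0.63 = 1.375 m³/s
Panel 5-6: Δb = 3.6 m, d̄ = (1.23+0.00)/2 = 0.615, v̄ = (0.63+0.00)/2 = 0.315 → q = 3.6×0.615×0.315 = 0.6974 m³/s
Q = Σ q = 5.746 m³/s

5.75 m³/s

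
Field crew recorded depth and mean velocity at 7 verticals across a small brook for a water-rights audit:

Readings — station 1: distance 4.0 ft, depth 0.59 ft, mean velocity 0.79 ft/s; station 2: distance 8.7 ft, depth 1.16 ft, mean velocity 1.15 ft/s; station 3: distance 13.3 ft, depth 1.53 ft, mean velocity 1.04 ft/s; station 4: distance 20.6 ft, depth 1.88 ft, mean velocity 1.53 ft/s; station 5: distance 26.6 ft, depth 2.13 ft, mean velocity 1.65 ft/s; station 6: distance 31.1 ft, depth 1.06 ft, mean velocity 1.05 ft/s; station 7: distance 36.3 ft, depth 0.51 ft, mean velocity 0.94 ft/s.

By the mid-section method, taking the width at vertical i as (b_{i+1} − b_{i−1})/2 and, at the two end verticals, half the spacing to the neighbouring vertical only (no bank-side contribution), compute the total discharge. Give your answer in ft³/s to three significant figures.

61.0 ft³/s

w_1 = (8.7 − 4.0)/2 = 2.35 ft; q_1 = 0.79 × 0.59 × 2.35 = 1.095 ft³/s
w_2 = (13.3 − 4.0)/2 = 4.65 ft; q_2 = 1.15 × 1.16 × 4.65 = 6.203 ft³/s
w_3 = (20.6 − 8.7)/2 = 5.95 ft; q_3 = 1.04 × 1.53 × 5.95 = 9.468 ft³/s
w_4 = (26.6 − 13.3)/2 = 6.65 ft; q_4 = 1.53 × 1.88 × 6.65 = 19.13 ft³/s
w_5 = (31.1 − 20.6)/2 = 5.25 ft; q_5 = 1.65 × 2.13 × 5.25 = 18.45 ft³/s
w_6 = (36.3 − 26.6)/2 = 4.85 ft; q_6 = 1.05 × 1.06 × 4.85 = 5.398 ft³/s
w_7 = (36.3 − 31.1)/2 = 2.6 ft; q_7 = 0.94 × 0.51 × 2.6 = 1.246 ft³/s
Q = Σ qᵢ = 60.99 ft³/s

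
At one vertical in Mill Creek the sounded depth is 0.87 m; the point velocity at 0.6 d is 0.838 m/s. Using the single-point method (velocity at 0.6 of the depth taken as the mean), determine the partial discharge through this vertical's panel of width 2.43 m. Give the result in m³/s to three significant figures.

v̄ = v₀.₆ = 0.838 m/s
q = v̄ × d × w = 0.8380 × 0.87 × 2.43 = 1.772 m³/s

1.77 m³/s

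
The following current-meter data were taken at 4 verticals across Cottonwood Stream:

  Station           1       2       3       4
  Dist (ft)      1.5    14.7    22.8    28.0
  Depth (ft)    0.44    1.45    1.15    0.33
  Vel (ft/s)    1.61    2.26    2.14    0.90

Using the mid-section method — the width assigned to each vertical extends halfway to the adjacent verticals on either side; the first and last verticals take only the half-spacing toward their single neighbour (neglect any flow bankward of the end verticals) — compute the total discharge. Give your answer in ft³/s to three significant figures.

56.7 ft³/s

w_1 = (14.7 − 1.5)/2 = 6.6 ft; q_1 = 1.61 × 0.44 × 6.6 = 4.675 ft³/s
w_2 = (22.8 − 1.5)/2 = 10.65 ft; q_2 = 2.26 × 1.45 × 10.65 = 34.90 ft³/s
w_3 = (28.0 − 14.7)/2 = 6.65 ft; q_3 = 2.14 × 1.15 × 6.65 = 16.37 ft³/s
w_4 = (28.0 − 22.8)/2 = 2.6 ft; q_4 = 0.90 × 0.33 × 2.6 = 0.7722 ft³/s
Q = Σ qᵢ = 56.71 ft³/s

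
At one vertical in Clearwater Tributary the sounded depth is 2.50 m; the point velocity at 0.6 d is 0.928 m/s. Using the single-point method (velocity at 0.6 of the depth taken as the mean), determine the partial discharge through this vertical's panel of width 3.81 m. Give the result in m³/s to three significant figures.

8.84 m³/s

v̄ = v₀.₆ = 0.928 m/s
q = v̄ × d × w = 0.9280 × 2.50 × 3.81 = 8.839 m³/s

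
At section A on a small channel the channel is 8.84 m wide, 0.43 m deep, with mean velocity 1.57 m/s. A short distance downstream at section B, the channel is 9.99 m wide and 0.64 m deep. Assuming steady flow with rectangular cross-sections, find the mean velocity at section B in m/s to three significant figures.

0.933 m/s

Q = A₁V₁ = (8.84×0.43) × 1.57 = 5.968 m³/s
A₂ = 9.99 × 0.64 = 6.394 m²
V₂ = Q/A₂ = 5.968/6.394 = 0.9334 m/s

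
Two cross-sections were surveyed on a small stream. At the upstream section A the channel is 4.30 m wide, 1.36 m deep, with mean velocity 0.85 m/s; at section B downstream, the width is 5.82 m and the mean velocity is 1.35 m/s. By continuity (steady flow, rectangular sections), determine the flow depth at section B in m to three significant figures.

0.633 m

Q = A₁V₁ = (4.30×1.36) × 0.85 = 4.971 m³/s
d₂ = Q/(b₂ V₂) = 4.971/(5.82×1.35) = 0.6327 m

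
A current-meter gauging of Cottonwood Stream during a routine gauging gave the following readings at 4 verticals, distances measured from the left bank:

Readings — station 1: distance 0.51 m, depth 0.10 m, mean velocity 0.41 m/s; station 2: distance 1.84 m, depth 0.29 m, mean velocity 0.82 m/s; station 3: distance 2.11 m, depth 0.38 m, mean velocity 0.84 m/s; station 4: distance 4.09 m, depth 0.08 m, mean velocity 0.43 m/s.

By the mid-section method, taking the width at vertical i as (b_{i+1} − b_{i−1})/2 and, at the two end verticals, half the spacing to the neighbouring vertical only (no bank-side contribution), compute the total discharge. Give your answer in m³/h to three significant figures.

2200 m³/h

w_1 = (1.84 − 0.51)/2 = 0.665 m; q_1 = 0.41 × 0.10 × 0.665 = 0.02727 m³/s
w_2 = (2.11 − 0.51)/2 = 0.8 m; q_2 = 0.82 × 0.29 × 0.8 = 0.1902 m³/s
w_3 = (4.09 − 1.84)/2 = 1.125 m; q_3 = 0.84 × 0.38 × 1.125 = 0.3591 m³/s
w_4 = (4.09 − 2.11)/2 = 0.99 m; q_4 = 0.43 × 0.08 × 0.99 = 0.03406 m³/s
Q = Σ qᵢ = 0.6107 m³/s
= 0.6107 × 3600 = 2198 m³/h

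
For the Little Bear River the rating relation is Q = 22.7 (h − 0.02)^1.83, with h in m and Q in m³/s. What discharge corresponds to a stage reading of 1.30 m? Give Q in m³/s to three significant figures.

Q = 22.7 × (1.30 − 0.02)^1.83 = 22.7 × 1.28^1.83 = 35.66 m³/s

35.7 m³/s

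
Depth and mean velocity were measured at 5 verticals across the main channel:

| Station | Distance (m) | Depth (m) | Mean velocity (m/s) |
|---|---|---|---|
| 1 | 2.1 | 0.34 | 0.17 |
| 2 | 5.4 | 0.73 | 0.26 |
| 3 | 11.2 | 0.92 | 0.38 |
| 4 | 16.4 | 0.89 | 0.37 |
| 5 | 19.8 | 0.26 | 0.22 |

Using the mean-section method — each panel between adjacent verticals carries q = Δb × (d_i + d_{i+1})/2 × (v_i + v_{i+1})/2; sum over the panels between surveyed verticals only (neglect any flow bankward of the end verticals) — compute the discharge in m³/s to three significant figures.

Panel 1-2: Δb = 3.3 m, d̄ = (0.34+0.73)/2 = 0.535, v̄ = (0.17+0.26)/2 = 0.215 → q = 3.3×0.535×0.215 = 0.3796 m³/s
Panel 2-3: Δb = 5.8 m, d̄ = (0.73+0.92)/2 = 0.825, v̄ = (0.26+0.38)/2 = 0.32 → q = 5.8×0.825×0.32 = 1.531 m³/s
Panel 3-4: Δb = 5.2 m, d̄ = (0.92+0.89)/2 = 0.905, v̄ = (0.38+0.37)/2 = 0.375 → q = 5.2×0.905×0.375 = 1.765 m³/s
Panel 4-5: Δb = 3.4 m, d̄ = (0.89+0.26)/2 = 0.575, v̄ = (0.37+0.22)/2 = 0.295 → q = 3.4×0.575×0.295 = 0.5767 m³/s
Q = Σ q = 4.252 m³/s

4.25 m³/s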